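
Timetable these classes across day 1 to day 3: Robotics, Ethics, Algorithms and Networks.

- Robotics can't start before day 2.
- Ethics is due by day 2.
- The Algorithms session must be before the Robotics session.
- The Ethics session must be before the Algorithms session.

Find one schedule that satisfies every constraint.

Algorithms -> day 2; Ethics -> day 1; Networks -> day 1; Robotics -> day 3

Checking: Algorithms(day 2) before Robotics(day 3); Ethics(day 1) before Algorithms(day 2); Ethics=day 1 in [day 1,day 2]; Robotics=day 3 in [day 2,day 3].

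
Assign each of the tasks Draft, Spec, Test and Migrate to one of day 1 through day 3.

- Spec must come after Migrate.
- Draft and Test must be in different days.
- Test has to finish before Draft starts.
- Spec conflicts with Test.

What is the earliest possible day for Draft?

Precedence pushes Draft to at least day 2.
Draft at day 2 is achievable: Spec=day 2; Migrate=day 1; Draft=day 2; Test=day 1.

day 2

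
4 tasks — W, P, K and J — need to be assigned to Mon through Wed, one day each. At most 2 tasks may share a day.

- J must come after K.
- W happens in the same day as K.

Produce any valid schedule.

P in Tue, K in Mon, J in Tue, W in Mon

Checking: K(Mon) before J(Tue); W = K = Mon; max 2 per day (cap 2).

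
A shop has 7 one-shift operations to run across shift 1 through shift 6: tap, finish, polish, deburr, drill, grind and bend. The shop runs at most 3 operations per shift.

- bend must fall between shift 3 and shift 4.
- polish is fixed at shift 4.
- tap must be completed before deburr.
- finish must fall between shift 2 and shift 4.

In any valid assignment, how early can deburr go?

shift 2

Precedence pushes deburr to at least shift 2.
deburr at shift 2 is achievable: drill -> shift 1; grind -> shift 1; bend -> shift 3; polish -> shift 4; deburr -> shift 2; finish -> shift 2; tap -> shift 1.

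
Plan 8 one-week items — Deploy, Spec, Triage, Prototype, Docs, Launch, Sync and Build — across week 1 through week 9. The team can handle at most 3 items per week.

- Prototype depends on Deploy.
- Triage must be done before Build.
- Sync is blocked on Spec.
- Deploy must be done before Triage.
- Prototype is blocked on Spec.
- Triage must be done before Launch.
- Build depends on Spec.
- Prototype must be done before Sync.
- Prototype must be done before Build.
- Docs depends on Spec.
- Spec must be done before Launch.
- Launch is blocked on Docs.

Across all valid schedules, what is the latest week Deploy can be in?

Downstream work caps Deploy at week 7.
Deploy at week 7 is achievable: Sync in week 9; Triage in week 8; Spec in week 1; Launch in week 9; Docs in week 2; Deploy in week 7; Prototype in week 8; Build in week 9.

week 7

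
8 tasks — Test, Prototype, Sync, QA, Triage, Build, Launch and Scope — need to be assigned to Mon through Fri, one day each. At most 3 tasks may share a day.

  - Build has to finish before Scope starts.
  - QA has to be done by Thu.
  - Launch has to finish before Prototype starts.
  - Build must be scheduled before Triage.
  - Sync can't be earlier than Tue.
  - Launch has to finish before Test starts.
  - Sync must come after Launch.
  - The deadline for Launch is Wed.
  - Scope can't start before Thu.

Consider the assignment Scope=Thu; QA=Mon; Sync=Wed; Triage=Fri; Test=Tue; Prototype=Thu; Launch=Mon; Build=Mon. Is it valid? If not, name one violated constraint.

The deadline for Launch is Wed — holds.
Launch has to finish before Prototype starts — holds.
QA has to be done by Thu — holds.
Launch has to finish before Test starts — holds.
Build must be scheduled before Triage — holds.
Scope can't start before Thu — holds.
Sync must come after Launch — holds.
At most 3 tasks may share a day — holds.
Sync can't be earlier than Tue — holds.
Build has to finish before Scope starts — holds.

Valid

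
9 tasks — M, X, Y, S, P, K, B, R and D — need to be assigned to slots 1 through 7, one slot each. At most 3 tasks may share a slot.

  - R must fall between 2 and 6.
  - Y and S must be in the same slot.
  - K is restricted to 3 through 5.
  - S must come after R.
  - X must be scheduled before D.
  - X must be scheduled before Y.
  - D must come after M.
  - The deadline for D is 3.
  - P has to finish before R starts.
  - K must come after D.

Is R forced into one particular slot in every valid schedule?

R can be 2 (e.g. K -> 3; M -> 1; R -> 2; X -> 1; P -> 1; S -> 3; D -> 2; B -> 2; Y -> 3) or 3 (e.g. R=3; S=4; Y=4; P=1; X=1; D=2; M=1; K=3; B=2).

No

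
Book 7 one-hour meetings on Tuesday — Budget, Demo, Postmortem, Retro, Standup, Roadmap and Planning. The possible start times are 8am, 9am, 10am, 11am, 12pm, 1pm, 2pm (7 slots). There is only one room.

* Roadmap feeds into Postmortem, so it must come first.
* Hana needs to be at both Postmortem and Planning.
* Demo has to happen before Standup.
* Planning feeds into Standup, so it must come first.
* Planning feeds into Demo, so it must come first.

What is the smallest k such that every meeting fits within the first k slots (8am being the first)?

The precedence chain requires at least 3 distinct slots.
With at most 1 per slot and 7 meetings, at least 7 slots are needed.
7 works (last occupied slot: 2pm): for example Planning in 8am; Demo in 9am; Budget in 1pm; Standup in 10am; Roadmap in 11am; Postmortem in 12pm; Retro in 2pm.

7 slots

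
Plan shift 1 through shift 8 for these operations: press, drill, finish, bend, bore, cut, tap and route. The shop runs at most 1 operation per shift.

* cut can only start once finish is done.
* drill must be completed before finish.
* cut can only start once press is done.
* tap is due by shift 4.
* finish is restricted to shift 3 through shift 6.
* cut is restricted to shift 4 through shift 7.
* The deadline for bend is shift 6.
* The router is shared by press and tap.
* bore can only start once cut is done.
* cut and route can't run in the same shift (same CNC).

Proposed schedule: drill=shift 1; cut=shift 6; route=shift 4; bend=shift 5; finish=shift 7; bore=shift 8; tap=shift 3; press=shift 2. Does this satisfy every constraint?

No — it violates: cut can only start once finish is done

finish is restricted to shift 3 through shift 6 — violated.
The shop runs at most 1 operation per shift — holds.
drill must be completed before finish — holds.
cut can only start once finish is done — violated.
cut is restricted to shift 4 through shift 7 — holds.
The router is shared by press and tap — holds.
The deadline for bend is shift 6 — holds.
cut and route can't run in the same shift (same CNC) — holds.
tap is due by shift 4 — holds.
bore can only start once cut is done — holds.
cut can only start once press is done — holds.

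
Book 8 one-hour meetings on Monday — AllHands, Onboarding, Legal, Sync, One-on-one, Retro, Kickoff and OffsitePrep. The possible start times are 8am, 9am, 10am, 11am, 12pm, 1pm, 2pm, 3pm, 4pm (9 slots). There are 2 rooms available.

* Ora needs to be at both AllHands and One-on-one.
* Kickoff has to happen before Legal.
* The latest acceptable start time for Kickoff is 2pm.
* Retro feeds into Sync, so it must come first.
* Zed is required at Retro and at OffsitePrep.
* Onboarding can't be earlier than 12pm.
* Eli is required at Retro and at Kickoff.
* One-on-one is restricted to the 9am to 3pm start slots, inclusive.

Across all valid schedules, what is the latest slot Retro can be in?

Downstream work caps Retro at 3pm.
Retro at 3pm is achievable: Sync in 4pm, Kickoff in 8am, AllHands in 8am, Onboarding in 12pm, OffsitePrep in 10am, Retro in 3pm, Legal in 9am, One-on-one in 9am.

3pm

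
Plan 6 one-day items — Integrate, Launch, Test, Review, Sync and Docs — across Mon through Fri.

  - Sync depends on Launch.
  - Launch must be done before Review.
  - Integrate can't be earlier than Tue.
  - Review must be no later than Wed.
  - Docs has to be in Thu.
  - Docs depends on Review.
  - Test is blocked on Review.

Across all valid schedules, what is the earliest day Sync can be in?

Tue

Precedence pushes Sync to at least Tue.
Sync at Tue is achievable: Integrate in Tue, Test in Wed, Docs in Thu, Launch in Mon, Review in Tue, Sync in Tue.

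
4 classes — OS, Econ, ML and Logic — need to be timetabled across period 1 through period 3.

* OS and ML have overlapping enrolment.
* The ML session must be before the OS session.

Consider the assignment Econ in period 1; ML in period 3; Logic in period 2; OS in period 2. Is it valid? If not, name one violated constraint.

The ML session must be before the OS session — violated.
OS and ML have overlapping enrolment — holds.

No. The ML session must be before the OS session is not satisfied.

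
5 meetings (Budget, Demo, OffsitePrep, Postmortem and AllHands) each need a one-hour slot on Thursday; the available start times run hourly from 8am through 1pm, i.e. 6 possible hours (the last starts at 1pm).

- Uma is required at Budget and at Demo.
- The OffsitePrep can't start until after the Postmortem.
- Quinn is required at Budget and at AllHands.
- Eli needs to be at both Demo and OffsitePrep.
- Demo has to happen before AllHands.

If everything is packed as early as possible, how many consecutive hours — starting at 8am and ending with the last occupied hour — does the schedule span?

3 hours

The precedence chain requires at least 2 distinct hours.
Could 2 hours be enough, i.e. nothing placed later than 9am? No: AllHands must come after Demo (at 8am or later) → {9am}; Demo must come before AllHands (at 9am or earlier) → {8am}; Budget can't share with AllHands (9am) → {8am}; Demo can't share with Budget (8am) → nothing is left.
So 2 hours is not enough.
3 works (last occupied hour: 10am): for example AllHands -> 9am, OffsitePrep -> 9am, Postmortem -> 8am, Budget -> 10am, Demo -> 8am.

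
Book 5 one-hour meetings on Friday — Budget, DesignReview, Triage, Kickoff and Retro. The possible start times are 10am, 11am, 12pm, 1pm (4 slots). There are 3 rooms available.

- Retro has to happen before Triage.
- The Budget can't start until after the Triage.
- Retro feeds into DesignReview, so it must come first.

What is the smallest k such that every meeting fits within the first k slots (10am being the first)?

The precedence chain requires at least 3 distinct slots.
With at most 3 per slot and 5 meetings, at least 2 slots are needed.
3 works (last occupied slot: 12pm): for example Triage in 11am, Budget in 12pm, Kickoff in 10am, DesignReview in 11am, Retro in 10am.

3 slots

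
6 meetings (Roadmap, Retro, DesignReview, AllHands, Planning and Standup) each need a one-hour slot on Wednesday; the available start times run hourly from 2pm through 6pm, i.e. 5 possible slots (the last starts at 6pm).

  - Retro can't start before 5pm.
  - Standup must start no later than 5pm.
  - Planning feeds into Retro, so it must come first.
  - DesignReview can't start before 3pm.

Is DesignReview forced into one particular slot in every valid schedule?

No

DesignReview can be 3pm (e.g. Planning -> 2pm, DesignReview -> 3pm, Standup -> 2pm, Retro -> 5pm, AllHands -> 2pm, Roadmap -> 2pm) or 4pm (e.g. Standup in 2pm; DesignReview in 4pm; AllHands in 2pm; Retro in 5pm; Planning in 2pm; Roadmap in 2pm).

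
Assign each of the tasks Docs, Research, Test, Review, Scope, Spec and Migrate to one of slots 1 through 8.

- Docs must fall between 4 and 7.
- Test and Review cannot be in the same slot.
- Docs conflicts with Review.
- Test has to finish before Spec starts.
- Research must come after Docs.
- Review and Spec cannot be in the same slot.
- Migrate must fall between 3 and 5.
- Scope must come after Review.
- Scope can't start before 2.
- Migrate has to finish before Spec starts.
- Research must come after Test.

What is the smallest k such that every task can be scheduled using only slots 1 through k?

The precedence chain requires at least 2 distinct slots.
Propagating the time windows through the other constraints, Research can't land before 5, so the schedule must run through at least slot 5.
5 works (last occupied slot: 5): for example Spec in 4; Review in 1; Migrate in 3; Scope in 2; Docs in 4; Test in 2; Research in 5.

5 slots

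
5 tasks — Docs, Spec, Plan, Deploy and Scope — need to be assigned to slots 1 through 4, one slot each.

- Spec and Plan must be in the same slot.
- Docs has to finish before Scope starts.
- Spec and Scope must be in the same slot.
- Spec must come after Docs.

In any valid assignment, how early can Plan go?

Plan must be in the same slot as Spec, which can't be before 2, so Plan is at least 2.
Plan at 2 is achievable: Docs in 1; Plan in 2; Scope in 2; Spec in 2; Deploy in 1.

2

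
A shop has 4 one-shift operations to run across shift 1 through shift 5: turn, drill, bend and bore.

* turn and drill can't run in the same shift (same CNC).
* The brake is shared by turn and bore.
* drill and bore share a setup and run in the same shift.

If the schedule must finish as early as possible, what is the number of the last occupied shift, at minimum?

2

Could 1 shift be enough, i.e. nothing placed later than shift 1? No: drill can't share with turn (shift 1) → nothing is left.
So 1 shift is not enough.
2 works (last occupied shift: shift 2): for example turn in shift 1, bore in shift 2, bend in shift 1, drill in shift 2.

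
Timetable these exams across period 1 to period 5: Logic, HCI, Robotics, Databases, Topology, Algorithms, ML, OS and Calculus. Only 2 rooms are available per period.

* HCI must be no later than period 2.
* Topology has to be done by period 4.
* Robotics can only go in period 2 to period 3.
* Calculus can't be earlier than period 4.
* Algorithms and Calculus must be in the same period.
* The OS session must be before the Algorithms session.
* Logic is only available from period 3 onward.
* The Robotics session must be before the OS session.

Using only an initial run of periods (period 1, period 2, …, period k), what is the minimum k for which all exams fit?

5 periods

The precedence chain requires at least 3 distinct periods.
With at most 2 per period and 9 exams, at least 5 periods are needed.
Calculus can't be placed before period 4, so the schedule must run through at least period 4.
5 works (last occupied period: period 5): for example Logic -> period 3; OS -> period 3; Robotics -> period 2; Calculus -> period 4; ML -> period 5; Algorithms -> period 4; Topology -> period 1; HCI -> period 1; Databases -> period 2.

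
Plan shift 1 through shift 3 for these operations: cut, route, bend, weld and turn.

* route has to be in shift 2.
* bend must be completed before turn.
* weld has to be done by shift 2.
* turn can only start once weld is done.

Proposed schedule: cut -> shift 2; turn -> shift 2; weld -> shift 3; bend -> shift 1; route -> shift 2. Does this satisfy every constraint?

turn can only start once weld is done — violated.
weld has to be done by shift 2 — violated.
bend must be completed before turn — holds.
route has to be in shift 2 — holds.

Invalid. weld has to be done by shift 2.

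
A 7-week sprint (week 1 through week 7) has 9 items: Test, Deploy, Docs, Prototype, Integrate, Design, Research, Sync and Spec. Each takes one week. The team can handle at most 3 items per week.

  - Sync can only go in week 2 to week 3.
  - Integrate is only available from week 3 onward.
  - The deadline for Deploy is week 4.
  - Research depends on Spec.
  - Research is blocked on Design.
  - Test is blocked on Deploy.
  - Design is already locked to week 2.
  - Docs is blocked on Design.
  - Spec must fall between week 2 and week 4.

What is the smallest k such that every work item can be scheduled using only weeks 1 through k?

The precedence chain requires at least 2 distinct weeks.
With at most 3 per week and 9 work items, at least 3 weeks are needed.
Integrate can't be placed before week 3, so the schedule must run through at least week 3.
Could 3 weeks be enough, i.e. nothing placed later than week 3? No: Deploy's window within 3 weeks is {week 1, week 2, week 3}; Integrate's window within 3 weeks is {week 3}; Design's window within 3 weeks is {week 2}; Sync's window within 3 weeks is {week 2, week 3}; Spec's window within 3 weeks is {week 2, week 3}; Test must come after Deploy (at week 1 or later) → {week 2, week 3}; Research must come after Design (at week 2 or later) → {week 3}; Docs must come after Design (at week 2 or later) → {week 3}; Spec must come before Research (at week 3 or earlier) → {week 2}; Test can't use week 3, already full with Docs, Integrate and Research (limit 3) → {week 2}; Sync can't use week 3, already full with Docs, Integrate and Research (limit 3) → {week 2}; that puts Test, Design, Sync and Spec all in week 2 — more than 3 per week.
So 3 weeks is not enough.
4 works (last occupied week: week 4): for example Sync -> week 2, Docs -> week 4, Prototype -> week 1, Spec -> week 2, Deploy -> week 1, Design -> week 2, Test -> week 3, Integrate -> week 3, Research -> week 3.

4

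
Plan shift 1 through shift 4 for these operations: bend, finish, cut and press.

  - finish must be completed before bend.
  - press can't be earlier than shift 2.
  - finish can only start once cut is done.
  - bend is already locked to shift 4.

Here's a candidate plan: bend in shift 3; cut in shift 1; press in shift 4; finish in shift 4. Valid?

No. finish must be completed before bend is not satisfied.

finish can only start once cut is done — holds.
press can't be earlier than shift 2 — holds.
bend is already locked to shift 4 — violated.
finish must be completed before bend — violated.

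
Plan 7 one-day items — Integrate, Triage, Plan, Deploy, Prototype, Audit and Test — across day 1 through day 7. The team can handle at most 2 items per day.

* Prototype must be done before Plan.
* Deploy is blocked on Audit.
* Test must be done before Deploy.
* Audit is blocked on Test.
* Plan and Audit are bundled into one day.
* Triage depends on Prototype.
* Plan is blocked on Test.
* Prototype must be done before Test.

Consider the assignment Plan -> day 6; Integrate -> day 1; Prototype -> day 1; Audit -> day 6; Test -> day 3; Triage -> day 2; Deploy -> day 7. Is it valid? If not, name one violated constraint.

Yes, all constraints hold

Deploy is blocked on Audit — holds.
The team can handle at most 2 items per day — holds.
Prototype must be done before Test — holds.
Plan and Audit are bundled into one day — holds.
Audit is blocked on Test — holds.
Triage depends on Prototype — holds.
Test must be done before Deploy — holds.
Plan is blocked on Test — holds.
Prototype must be done before Plan — holds.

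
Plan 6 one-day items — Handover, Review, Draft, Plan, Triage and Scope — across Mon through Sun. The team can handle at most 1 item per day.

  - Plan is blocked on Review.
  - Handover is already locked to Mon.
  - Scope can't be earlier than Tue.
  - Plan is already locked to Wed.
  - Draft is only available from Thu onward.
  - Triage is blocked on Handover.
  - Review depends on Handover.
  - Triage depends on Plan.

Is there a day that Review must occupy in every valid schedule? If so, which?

Handover is fixed at Mon and must come before Review, so Review is at least Tue.
Plan is fixed at Wed and must come after Review, so Review is at most Tue.
So Review must be Tue.

Tue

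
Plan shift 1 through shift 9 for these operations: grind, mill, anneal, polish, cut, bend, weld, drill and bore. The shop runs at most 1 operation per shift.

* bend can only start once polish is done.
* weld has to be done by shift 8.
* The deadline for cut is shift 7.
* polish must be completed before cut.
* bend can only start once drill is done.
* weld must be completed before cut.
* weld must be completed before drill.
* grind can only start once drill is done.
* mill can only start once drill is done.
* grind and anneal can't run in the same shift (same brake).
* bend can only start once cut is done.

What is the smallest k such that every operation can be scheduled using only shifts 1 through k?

The precedence chain requires at least 3 distinct shifts.
With at most 1 per shift and 9 operations, at least 9 shifts are needed.
9 works (last occupied shift: shift 9): for example grind in shift 6; bend in shift 5; weld in shift 1; bore in shift 9; cut in shift 3; anneal in shift 8; polish in shift 2; drill in shift 4; mill in shift 7.

9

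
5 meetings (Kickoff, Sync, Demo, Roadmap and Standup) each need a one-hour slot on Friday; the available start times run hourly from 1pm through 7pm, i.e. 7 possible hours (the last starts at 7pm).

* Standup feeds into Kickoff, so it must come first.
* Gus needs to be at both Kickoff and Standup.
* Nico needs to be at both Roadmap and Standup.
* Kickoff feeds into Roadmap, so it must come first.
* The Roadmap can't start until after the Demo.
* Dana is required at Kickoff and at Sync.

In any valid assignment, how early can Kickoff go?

Precedence pushes Kickoff to at least 2pm; downstream work caps Kickoff at 6pm.
Kickoff at 2pm is achievable: Roadmap=3pm, Demo=1pm, Sync=1pm, Kickoff=2pm, Standup=1pm.

2pm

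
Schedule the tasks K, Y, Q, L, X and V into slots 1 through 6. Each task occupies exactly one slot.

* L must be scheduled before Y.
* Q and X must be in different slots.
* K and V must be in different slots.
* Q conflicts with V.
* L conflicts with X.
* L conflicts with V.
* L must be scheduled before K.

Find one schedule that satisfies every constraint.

K -> 2; Q -> 1; X -> 2; L -> 1; Y -> 2; V -> 3

Checking: L(1) before K(2); L(1) before Y(2); L(1) != X(2); Q(1) != V(3); K(2) != V(3); L(1) != V(3); Q(1) != X(2).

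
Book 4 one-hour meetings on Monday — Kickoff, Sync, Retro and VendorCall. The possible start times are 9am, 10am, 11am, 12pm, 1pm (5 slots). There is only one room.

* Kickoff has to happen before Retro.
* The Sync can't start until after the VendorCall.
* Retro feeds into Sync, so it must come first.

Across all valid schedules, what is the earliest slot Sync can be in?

12pm

Precedence pushes Sync to at least 11am.
Sync at 12pm is achievable: VendorCall -> 11am, Kickoff -> 9am, Retro -> 10am, Sync -> 12pm.
Nothing earlier works — the capacity limit rule out every slot before 12pm.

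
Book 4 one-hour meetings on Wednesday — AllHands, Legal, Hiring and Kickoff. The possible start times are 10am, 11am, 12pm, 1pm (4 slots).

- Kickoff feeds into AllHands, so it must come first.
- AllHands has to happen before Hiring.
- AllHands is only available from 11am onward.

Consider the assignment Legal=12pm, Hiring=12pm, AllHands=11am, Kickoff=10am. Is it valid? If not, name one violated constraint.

Yes

Kickoff feeds into AllHands, so it must come first — holds.
AllHands has to happen before Hiring — holds.
AllHands is only available from 11am onward — holds.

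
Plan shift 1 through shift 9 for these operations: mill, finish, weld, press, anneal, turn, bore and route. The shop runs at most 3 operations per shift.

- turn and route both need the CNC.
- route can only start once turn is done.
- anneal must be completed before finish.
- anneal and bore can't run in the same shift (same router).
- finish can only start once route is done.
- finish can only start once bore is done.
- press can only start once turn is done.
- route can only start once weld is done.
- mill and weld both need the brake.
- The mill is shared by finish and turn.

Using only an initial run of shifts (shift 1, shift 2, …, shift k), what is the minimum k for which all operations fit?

The precedence chain requires at least 3 distinct shifts.
With at most 3 per shift and 8 operations, at least 3 shifts are needed.
3 works (last occupied shift: shift 3): for example anneal=shift 1; weld=shift 1; bore=shift 2; turn=shift 1; finish=shift 3; mill=shift 3; route=shift 2; press=shift 2.

3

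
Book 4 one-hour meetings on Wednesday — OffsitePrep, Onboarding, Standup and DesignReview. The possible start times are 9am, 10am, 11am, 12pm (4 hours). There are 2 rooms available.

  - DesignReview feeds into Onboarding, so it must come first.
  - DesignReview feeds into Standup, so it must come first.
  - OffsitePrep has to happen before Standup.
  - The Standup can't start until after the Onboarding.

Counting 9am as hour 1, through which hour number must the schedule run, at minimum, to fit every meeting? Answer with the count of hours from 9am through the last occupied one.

3

The precedence chain requires at least 3 distinct hours.
With at most 2 per hour and 4 meetings, at least 2 hours are needed.
3 works (last occupied hour: 11am): for example DesignReview -> 9am, Standup -> 11am, OffsitePrep -> 9am, Onboarding -> 10am.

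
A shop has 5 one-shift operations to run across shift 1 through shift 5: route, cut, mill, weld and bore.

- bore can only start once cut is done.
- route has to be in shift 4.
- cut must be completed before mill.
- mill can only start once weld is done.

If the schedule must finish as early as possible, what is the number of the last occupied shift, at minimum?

The precedence chain requires at least 2 distinct shifts.
route can't be placed before shift 4, so the schedule must run through at least shift 4.
4 works (last occupied shift: shift 4): for example weld -> shift 1, mill -> shift 2, cut -> shift 1, bore -> shift 2, route -> shift 4.

shift 4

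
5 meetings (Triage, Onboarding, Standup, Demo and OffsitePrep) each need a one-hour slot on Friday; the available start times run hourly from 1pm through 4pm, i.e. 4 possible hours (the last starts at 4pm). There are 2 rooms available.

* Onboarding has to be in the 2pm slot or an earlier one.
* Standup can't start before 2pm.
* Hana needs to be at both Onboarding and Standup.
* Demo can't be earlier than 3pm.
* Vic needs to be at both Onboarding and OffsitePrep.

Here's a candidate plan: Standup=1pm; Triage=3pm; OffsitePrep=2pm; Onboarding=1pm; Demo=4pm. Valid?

No. Standup can't start before 2pm is not satisfied.

Vic needs to be at both Onboarding and OffsitePrep — holds.
Onboarding has to be in the 2pm slot or an earlier one — holds.
There are 2 rooms available — holds.
Hana needs to be at both Onboarding and Standup — violated.
Demo can't be earlier than 3pm — holds.
Standup can't start before 2pm — violated.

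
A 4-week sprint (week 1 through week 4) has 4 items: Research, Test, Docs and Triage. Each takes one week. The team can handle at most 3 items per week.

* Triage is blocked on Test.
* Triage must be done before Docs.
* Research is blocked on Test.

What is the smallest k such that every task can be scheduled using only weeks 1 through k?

3

The precedence chain requires at least 3 distinct weeks.
With at most 3 per week and 4 tasks, at least 2 weeks are needed.
3 works (last occupied week: week 3): for example Research=week 2, Triage=week 2, Docs=week 3, Test=week 1.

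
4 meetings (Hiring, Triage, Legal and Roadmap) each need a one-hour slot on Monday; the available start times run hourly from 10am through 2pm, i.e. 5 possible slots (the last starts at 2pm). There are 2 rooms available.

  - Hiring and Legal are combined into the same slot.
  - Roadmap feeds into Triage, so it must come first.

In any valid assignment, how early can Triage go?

Precedence pushes Triage to at least 11am.
Triage at 11am is achievable: Legal -> 12pm; Hiring -> 12pm; Triage -> 11am; Roadmap -> 10am.

11am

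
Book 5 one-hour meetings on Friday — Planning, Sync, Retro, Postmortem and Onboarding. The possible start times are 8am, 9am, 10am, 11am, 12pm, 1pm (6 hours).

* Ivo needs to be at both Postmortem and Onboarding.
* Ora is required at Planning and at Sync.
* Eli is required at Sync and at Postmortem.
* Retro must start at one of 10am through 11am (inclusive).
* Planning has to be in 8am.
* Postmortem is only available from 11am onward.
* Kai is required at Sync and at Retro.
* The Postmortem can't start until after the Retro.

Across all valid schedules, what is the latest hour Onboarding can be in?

1pm

Onboarding at 1pm is achievable: Sync -> 9am; Onboarding -> 1pm; Retro -> 10am; Planning -> 8am; Postmortem -> 11am.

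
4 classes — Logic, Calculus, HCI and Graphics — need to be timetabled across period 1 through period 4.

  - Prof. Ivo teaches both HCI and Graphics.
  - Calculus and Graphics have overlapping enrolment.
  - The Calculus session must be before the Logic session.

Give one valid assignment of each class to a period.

Graphics -> period 2; Calculus -> period 1; Logic -> period 2; HCI -> period 1

Checking: Calculus(period 1) before Logic(period 2); HCI(period 1) != Graphics(period 2); Calculus(period 1) != Graphics(period 2).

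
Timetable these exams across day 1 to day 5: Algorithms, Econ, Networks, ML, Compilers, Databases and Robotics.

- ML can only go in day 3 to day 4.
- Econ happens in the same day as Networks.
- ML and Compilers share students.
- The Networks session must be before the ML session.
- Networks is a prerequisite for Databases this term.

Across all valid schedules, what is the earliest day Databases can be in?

Precedence pushes Databases to at least day 2.
Databases at day 2 is achievable: ML -> day 3, Econ -> day 1, Networks -> day 1, Databases -> day 2, Algorithms -> day 1, Robotics -> day 1, Compilers -> day 1.

day 2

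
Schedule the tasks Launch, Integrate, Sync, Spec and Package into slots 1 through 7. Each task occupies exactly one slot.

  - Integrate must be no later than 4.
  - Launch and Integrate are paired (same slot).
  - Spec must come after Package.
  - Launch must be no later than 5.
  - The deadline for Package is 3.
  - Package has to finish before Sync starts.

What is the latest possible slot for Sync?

Precedence pushes Sync to at least 2.
Sync at 7 is achievable: Spec -> 2; Integrate -> 1; Sync -> 7; Package -> 1; Launch -> 1.

7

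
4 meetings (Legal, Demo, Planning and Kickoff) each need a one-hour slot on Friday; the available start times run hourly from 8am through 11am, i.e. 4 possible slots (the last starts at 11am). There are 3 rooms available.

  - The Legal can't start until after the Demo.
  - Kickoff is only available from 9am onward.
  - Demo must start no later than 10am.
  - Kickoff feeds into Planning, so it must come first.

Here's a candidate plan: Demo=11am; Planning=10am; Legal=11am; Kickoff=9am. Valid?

Demo must start no later than 10am — violated.
Kickoff feeds into Planning, so it must come first — holds.
There are 3 rooms available — holds.
Kickoff is only available from 9am onward — holds.
The Legal can't start until after the Demo — violated.

Invalid. Demo must start no later than 10am.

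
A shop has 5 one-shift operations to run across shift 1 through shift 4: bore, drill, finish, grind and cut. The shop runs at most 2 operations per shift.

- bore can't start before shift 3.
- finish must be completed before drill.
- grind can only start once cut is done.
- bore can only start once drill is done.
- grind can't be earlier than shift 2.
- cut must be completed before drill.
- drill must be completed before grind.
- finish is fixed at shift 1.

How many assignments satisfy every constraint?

6

Splitting on bore: it can be shift 3 (2), shift 4 (4). Listing each branch's schedules as (drill, finish, grind, cut) by shift number:
bore=shift 3: (2,1,3,1) (2,1,4,1) — 2.
bore=shift 4: (2,1,3,1) (2,1,4,1) (3,1,4,1) (3,1,4,2) — 4.
Summing: 2 + 4 = 6.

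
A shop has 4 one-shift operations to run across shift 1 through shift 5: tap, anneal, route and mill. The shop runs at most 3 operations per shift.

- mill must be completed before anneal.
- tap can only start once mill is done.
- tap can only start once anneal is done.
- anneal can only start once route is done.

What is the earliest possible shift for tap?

shift 3

Precedence pushes tap to at least shift 3.
tap at shift 3 is achievable: tap=shift 3, anneal=shift 2, mill=shift 1, route=shift 1.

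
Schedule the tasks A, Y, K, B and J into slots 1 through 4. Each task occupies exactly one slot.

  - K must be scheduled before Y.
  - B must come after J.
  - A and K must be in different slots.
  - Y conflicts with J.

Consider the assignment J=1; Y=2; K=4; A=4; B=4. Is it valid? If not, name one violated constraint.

Invalid. K must be scheduled before Y.

A and K must be in different slots — violated.
B must come after J — holds.
Y conflicts with J — holds.
K must be scheduled before Y — violated.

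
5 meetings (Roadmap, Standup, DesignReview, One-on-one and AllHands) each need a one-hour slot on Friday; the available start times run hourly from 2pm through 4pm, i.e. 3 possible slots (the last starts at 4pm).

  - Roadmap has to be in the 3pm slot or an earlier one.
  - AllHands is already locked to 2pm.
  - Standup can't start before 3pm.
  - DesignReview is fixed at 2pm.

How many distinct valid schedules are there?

Splitting on Roadmap: it can be 2pm (6), 3pm (6). Listing each branch's schedules as (Standup, DesignReview, One-on-one, AllHands):
Roadmap=2pm: (3pm,2pm,2pm,2pm) (3pm,2pm,3pm,2pm) (3pm,2pm,4pm,2pm) (4pm,2pm,2pm,2pm) (4pm,2pm,3pm,2pm) (4pm,2pm,4pm,2pm) — 6.
Roadmap=3pm: (3pm,2pm,2pm,2pm) (3pm,2pm,3pm,2pm) (3pm,2pm,4pm,2pm) (4pm,2pm,2pm,2pm) (4pm,2pm,3pm,2pm) (4pm,2pm,4pm,2pm) — 6.
Summing: 6 + 6 = 12.

12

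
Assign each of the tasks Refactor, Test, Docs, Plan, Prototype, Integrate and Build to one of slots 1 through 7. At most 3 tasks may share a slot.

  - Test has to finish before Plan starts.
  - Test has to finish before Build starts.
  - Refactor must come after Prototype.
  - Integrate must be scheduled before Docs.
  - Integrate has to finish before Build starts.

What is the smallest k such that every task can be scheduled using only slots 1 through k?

3

The precedence chain requires at least 2 distinct slots.
With at most 3 per slot and 7 tasks, at least 3 slots are needed.
3 works (last occupied slot: 3): for example Refactor in 2, Plan in 3, Build in 2, Test in 1, Prototype in 1, Integrate in 1, Docs in 2.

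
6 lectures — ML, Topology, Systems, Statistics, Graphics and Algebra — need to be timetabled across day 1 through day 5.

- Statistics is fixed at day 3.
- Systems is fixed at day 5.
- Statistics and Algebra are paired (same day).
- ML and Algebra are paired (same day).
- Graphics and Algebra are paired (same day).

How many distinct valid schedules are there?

Splitting on Topology: it can be day 1 (1), day 2 (1), day 3 (1), day 4 (1), day 5 (1). Listing each branch's schedules as (ML, Systems, Statistics, Graphics, Algebra) by day number:
Topology=day 1: (3,5,3,3,3) — 1.
Topology=day 2: (3,5,3,3,3) — 1.
Topology=day 3: (3,5,3,3,3) — 1.
Topology=day 4: (3,5,3,3,3) — 1.
Topology=day 5: (3,5,3,3,3) — 1.
Summing: 1 + 1 + 1 + 1 + 1 = 5.

5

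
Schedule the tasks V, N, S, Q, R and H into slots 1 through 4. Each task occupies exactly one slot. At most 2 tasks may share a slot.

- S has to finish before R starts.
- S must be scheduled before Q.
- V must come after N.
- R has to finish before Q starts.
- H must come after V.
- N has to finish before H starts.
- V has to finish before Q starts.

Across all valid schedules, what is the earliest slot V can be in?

2

Precedence pushes V to at least 2; downstream work caps V at 3.
V at 2 is achievable: H -> 3, R -> 2, S -> 1, Q -> 3, V -> 2, N -> 1.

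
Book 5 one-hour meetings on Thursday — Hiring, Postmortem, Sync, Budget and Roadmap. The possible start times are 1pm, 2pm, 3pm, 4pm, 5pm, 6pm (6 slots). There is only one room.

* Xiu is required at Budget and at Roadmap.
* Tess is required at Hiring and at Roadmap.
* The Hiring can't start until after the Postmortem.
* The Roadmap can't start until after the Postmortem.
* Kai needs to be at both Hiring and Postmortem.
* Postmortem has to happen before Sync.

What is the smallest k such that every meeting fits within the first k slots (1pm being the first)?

The precedence chain requires at least 2 distinct slots.
With at most 1 per slot and 5 meetings, at least 5 slots are needed.
5 works (last occupied slot: 5pm): for example Roadmap -> 4pm, Sync -> 3pm, Hiring -> 2pm, Postmortem -> 1pm, Budget -> 5pm.

5 slots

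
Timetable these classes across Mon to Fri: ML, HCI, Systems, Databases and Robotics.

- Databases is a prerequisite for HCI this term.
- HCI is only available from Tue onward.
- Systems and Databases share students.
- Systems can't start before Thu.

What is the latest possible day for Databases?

Downstream work caps Databases at Thu.
Databases at Thu is achievable: HCI=Fri, Robotics=Mon, ML=Mon, Systems=Fri, Databases=Thu.

Thu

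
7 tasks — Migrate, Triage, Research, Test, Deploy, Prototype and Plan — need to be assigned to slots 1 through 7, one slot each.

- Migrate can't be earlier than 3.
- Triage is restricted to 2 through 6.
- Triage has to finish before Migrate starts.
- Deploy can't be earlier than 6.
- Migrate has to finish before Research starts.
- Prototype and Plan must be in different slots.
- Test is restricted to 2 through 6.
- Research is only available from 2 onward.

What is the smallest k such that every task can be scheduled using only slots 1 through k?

6 slots

The precedence chain requires at least 3 distinct slots.
Deploy can't be placed before 6, so the schedule must run through at least slot 6.
6 works (last occupied slot: 6): for example Prototype=1, Research=4, Test=2, Migrate=3, Plan=2, Triage=2, Deploy=6.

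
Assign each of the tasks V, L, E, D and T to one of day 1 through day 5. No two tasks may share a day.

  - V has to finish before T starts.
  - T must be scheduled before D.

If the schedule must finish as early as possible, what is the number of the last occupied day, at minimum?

day 5

The precedence chain requires at least 3 distinct days.
With at most 1 per day and 5 tasks, at least 5 days are needed.
5 works (last occupied day: day 5): for example D -> day 3, V -> day 1, L -> day 4, T -> day 2, E -> day 5.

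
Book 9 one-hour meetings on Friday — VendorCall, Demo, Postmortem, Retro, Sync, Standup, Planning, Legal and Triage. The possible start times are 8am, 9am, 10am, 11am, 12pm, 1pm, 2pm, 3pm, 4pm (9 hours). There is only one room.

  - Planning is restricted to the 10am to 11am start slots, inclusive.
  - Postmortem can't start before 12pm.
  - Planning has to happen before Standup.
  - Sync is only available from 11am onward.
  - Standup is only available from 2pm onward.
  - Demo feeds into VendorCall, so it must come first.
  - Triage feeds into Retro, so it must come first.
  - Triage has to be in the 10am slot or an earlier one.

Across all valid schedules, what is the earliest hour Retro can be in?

9am

Precedence pushes Retro to at least 9am.
Retro at 9am is achievable: VendorCall -> 3pm; Triage -> 8am; Postmortem -> 12pm; Retro -> 9am; Demo -> 1pm; Standup -> 2pm; Legal -> 4pm; Sync -> 11am; Planning -> 10am.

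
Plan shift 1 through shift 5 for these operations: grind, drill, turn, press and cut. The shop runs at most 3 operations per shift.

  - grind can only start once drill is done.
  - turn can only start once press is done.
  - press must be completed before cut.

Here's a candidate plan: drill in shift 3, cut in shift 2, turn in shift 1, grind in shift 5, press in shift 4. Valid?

No — it violates: turn can only start once press is done

The shop runs at most 3 operations per shift — holds.
grind can only start once drill is done — holds.
press must be completed before cut — violated.
turn can only start once press is done — violated.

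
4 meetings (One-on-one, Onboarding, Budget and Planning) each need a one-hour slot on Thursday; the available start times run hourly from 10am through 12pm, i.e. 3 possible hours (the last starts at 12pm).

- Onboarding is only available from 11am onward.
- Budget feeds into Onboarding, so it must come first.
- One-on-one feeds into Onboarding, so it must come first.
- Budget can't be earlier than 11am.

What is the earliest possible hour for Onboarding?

12pm

Onboarding is available from 11am; precedence pushes Onboarding to at least 12pm.
Onboarding at 12pm is achievable: Budget=11am, Planning=10am, One-on-one=10am, Onboarding=12pm.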